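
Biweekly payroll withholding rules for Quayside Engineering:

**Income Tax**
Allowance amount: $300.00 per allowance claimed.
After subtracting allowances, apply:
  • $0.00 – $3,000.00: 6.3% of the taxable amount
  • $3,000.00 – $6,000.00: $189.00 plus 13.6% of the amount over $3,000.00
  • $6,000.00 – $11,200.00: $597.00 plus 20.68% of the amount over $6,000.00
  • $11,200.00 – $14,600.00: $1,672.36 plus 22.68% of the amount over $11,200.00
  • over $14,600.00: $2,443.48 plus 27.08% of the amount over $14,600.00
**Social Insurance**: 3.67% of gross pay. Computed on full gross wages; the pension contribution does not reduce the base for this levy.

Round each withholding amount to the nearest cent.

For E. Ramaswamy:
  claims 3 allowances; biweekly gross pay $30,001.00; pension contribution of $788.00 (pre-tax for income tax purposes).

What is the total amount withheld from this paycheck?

$7,258.00

Income Tax: taxable = $30,001.00 − $788.00 − 3×$300.00 = $28,313.00
  $2,443.48 + 27.08% × ($28,313.00 − $14,600.00) = $2,443.48 + 27.08% × $13,713.00 = $6,156.96
Social Insurance: 3.67% × $30,001.00 = $1,101.04
Total: $6,156.96 + $1,101.04 = $7,258.00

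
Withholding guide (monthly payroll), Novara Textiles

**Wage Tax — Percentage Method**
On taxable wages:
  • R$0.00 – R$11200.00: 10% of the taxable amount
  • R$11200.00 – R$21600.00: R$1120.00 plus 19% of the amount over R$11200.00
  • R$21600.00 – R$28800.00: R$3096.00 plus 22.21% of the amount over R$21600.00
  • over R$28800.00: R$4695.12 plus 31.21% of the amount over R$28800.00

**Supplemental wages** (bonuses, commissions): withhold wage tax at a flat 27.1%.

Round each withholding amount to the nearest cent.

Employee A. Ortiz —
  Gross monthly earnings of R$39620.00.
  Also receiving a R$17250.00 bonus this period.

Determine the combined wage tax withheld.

R$12746.79

Wage Tax: taxable = R$39620.00
  R$4695.12 + 31.21% × (R$39620.00 − R$28800.00) = R$4695.12 + 31.21% × R$10820.00 = R$8072.04
Supplemental (27.1% flat on bonus): 27.1% × R$17250.00 = R$4674.75
Total wage tax: R$8072.04 + R$4674.75 = R$12746.79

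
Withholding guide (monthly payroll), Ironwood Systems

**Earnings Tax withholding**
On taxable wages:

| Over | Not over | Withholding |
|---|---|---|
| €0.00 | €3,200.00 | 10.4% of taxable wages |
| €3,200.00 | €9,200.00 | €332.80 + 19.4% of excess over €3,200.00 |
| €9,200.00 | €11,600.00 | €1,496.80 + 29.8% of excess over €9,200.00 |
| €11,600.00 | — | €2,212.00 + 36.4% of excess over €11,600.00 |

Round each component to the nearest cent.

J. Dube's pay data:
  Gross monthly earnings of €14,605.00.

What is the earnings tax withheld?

€3,305.82

Earnings Tax: taxable = €14,605.00
  €2,212.00 + 36.4% × (€14,605.00 − €11,600.00) = €2,212.00 + 36.4% × €3,005.00 = €3,305.82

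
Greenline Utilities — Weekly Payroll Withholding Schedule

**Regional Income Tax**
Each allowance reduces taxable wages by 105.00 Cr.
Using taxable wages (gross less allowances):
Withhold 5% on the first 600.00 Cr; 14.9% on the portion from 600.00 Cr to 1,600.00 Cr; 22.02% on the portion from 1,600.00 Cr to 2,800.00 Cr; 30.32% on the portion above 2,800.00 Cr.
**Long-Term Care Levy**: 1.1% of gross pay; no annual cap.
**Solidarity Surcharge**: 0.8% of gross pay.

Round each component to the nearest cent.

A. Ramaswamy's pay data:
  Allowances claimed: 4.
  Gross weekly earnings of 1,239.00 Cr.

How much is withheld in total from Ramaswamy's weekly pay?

Regional Income Tax: taxable = 1,239.00 Cr − 4×105.00 Cr = 819.00 Cr
  30.00 Cr + 14.9% × (819.00 Cr − 600.00 Cr) = 30.00 Cr + 14.9% × 219.00 Cr = 62.63 Cr
Long-Term Care Levy: 1.1% × 1,239.00 Cr = 13.63 Cr
Solidarity Surcharge: 0.8% × 1,239.00 Cr = 9.91 Cr
Total: 62.63 Cr + 13.63 Cr + 9.91 Cr = 86.17 Cr

86.17 Cr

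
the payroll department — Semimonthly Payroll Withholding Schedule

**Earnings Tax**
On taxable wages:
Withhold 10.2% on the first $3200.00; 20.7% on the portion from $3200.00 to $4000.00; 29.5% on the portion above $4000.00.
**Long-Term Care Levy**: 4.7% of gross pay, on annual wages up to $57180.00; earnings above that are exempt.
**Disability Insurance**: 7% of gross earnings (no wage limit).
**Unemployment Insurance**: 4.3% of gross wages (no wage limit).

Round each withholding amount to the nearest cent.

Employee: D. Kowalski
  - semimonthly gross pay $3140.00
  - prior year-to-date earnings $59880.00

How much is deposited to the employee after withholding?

Earnings Tax: taxable = $3140.00
  10.2% × $3140.00 = $320.28
Long-Term Care Levy: YTD $59880.00 ≥ cap $57180.00 → $0.00
Disability Insurance: 7% × $3140.00 = $219.80
Unemployment Insurance: 4.3% × $3140.00 = $135.02
Total withheld: $320.28 + $0.00 + $219.80 + $135.02 = $675.10
Net pay: $3140.00 − $675.10 = $2464.90

$2464.90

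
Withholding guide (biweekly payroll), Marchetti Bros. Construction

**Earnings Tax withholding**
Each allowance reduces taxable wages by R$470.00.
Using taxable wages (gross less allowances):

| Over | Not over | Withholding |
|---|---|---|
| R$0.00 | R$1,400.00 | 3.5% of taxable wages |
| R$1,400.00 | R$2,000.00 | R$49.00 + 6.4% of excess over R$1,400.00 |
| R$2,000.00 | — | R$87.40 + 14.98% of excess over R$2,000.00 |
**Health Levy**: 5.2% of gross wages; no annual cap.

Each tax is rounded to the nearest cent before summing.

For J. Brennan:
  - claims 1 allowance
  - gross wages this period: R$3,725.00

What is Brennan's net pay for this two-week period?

Earnings Tax: taxable = R$3,725.00 − 1×R$470.00 = R$3,255.00
  R$87.40 + 14.98% × (R$3,255.00 − R$2,000.00) = R$87.40 + 14.98% × R$1,255.00 = R$275.40
Health Levy: 5.2% × R$3,725.00 = R$193.70
Total withheld: R$275.40 + R$193.70 = R$469.10
Net pay: R$3,725.00 − R$469.10 = R$3,255.90

R$3,255.90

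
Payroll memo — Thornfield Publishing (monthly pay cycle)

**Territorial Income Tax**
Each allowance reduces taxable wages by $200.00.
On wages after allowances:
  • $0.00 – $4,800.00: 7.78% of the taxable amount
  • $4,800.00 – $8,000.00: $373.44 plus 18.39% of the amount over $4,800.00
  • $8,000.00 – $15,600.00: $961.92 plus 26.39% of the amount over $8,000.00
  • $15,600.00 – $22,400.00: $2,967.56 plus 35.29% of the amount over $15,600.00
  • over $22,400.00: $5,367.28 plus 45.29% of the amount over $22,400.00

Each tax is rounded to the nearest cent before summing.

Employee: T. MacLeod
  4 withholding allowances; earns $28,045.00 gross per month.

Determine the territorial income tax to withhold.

Territorial Income Tax: taxable = $28,045.00 − 4×$200.00 = $27,245.00
  $5,367.28 + 45.29% × ($27,245.00 − $22,400.00) = $5,367.28 + 45.29% × $4,845.00 = $7,561.58

$7,561.58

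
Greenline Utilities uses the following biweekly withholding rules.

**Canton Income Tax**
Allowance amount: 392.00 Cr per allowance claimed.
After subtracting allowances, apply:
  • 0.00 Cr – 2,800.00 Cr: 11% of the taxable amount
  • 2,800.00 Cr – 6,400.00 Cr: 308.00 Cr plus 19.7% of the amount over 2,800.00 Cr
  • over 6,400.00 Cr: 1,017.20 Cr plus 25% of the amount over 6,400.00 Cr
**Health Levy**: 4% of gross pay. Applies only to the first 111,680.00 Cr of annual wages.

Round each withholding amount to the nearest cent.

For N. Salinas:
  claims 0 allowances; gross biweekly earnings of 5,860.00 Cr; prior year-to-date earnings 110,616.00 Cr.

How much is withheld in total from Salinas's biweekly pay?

953.38 Cr

Canton Income Tax: taxable = 5,860.00 Cr
  308.00 Cr + 19.7% × (5,860.00 Cr − 2,800.00 Cr) = 308.00 Cr + 19.7% × 3,060.00 Cr = 910.82 Cr
Health Levy: cap 111,680.00 Cr − YTD 110,616.00 Cr = 1,064.00 Cr subject; 4% × 1,064.00 Cr = 42.56 Cr
Total: 910.82 Cr + 42.56 Cr = 953.38 Cr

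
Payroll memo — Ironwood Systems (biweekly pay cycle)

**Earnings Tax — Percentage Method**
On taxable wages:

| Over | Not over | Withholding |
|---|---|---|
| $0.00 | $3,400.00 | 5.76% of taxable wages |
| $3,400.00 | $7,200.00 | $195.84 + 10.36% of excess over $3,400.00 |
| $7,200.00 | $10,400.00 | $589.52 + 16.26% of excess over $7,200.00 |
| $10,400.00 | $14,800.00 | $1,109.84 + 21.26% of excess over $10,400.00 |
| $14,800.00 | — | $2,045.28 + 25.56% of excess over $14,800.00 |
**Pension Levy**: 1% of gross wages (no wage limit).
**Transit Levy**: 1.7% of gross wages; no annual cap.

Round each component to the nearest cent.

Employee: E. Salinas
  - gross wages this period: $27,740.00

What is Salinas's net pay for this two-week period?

Earnings Tax: taxable = $27,740.00
  $2,045.28 + 25.56% × ($27,740.00 − $14,800.00) = $2,045.28 + 25.56% × $12,940.00 = $5,352.74
Pension Levy: 1% × $27,740.00 = $277.40
Transit Levy: 1.7% × $27,740.00 = $471.58
Total withheld: $5,352.74 + $277.40 + $471.58 = $6,101.72
Net pay: $27,740.00 − $6,101.72 = $21,638.28

$21,638.28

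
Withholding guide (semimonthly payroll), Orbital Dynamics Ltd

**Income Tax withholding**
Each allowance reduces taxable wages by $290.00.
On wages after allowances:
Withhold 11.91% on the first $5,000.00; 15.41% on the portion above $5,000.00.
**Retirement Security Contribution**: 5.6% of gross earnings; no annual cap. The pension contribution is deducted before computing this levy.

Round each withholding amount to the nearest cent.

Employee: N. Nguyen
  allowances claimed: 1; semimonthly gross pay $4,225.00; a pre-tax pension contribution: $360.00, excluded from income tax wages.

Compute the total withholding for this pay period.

$642.22

Income Tax: taxable = $4,225.00 − $360.00 − 1×$290.00 = $3,575.00
  11.91% × $3,575.00 = $425.78
Retirement Security Contribution: 5.6% × $3,865.00 = $216.44
Total: $425.78 + $216.44 = $642.22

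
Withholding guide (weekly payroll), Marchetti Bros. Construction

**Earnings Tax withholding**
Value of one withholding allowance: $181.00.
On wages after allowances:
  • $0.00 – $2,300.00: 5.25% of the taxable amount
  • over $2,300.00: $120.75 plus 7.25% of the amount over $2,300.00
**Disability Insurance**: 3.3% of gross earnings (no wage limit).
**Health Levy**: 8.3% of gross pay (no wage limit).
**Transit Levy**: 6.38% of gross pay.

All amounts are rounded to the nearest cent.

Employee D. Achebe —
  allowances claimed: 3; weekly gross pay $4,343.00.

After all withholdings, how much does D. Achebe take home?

$3,332.63

Earnings Tax: taxable = $4,343.00 − 3×$181.00 = $3,800.00
  $120.75 + 7.25% × ($3,800.00 − $2,300.00) = $120.75 + 7.25% × $1,500.00 = $229.50
Disability Insurance: 3.3% × $4,343.00 = $143.32
Health Levy: 8.3% × $4,343.00 = $360.47
Transit Levy: 6.38% × $4,343.00 = $277.08
Total withheld: $229.50 + $143.32 + $360.47 + $277.08 = $1,010.37
Net pay: $4,343.00 − $1,010.37 = $3,332.63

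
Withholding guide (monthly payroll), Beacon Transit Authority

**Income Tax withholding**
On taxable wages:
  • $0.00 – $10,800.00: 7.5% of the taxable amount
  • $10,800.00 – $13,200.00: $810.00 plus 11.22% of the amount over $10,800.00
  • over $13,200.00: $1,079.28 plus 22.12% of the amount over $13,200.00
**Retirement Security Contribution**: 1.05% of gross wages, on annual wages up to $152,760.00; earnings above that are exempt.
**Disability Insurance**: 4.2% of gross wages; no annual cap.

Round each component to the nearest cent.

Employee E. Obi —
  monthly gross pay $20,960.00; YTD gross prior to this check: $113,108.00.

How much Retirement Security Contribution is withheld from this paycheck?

Retirement Security Contribution: 1.05% × $20,960.00 = $220.08

$220.08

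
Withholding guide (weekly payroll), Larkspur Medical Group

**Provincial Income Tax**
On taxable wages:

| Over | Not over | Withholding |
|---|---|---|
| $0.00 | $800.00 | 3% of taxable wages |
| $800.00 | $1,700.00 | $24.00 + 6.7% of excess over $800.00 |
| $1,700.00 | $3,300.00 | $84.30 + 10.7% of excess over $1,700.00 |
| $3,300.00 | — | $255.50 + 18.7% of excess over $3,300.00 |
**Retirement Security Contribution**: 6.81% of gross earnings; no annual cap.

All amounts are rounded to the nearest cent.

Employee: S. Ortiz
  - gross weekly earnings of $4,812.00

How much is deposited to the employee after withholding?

Provincial Income Tax: taxable = $4,812.00
  $255.50 + 18.7% × ($4,812.00 − $3,300.00) = $255.50 + 18.7% × $1,512.00 = $538.24
Retirement Security Contribution: 6.81% × $4,812.00 = $327.70
Total withheld: $538.24 + $327.70 = $865.94
Net pay: $4,812.00 − $865.94 = $3,946.06

$3,946.06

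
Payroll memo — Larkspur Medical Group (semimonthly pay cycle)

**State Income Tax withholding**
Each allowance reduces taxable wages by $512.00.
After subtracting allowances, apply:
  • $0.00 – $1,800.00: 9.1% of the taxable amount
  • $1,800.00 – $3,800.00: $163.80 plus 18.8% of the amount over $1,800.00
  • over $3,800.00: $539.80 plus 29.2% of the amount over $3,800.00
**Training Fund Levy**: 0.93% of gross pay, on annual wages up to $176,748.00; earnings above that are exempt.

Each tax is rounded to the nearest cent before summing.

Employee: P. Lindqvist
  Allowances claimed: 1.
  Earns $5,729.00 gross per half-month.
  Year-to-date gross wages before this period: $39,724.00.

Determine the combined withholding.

State Income Tax: taxable = $5,729.00 − 1×$512.00 = $5,217.00
  $539.80 + 29.2% × ($5,217.00 − $3,800.00) = $539.80 + 29.2% × $1,417.00 = $953.56
Training Fund Levy: 0.93% × $5,729.00 = $53.28
Total: $953.56 + $53.28 = $1,006.84

$1,006.84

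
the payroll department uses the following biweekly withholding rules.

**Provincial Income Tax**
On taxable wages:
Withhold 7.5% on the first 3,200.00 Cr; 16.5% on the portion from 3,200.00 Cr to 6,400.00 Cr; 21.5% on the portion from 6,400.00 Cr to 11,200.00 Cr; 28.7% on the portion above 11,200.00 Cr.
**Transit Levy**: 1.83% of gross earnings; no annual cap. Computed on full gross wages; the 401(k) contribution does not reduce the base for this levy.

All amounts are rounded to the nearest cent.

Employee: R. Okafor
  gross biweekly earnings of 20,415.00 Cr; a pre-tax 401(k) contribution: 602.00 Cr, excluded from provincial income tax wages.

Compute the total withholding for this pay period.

Provincial Income Tax: taxable = 20,415.00 Cr − 602.00 Cr = 19,813.00 Cr
  1,800.00 Cr + 28.7% × (19,813.00 Cr − 11,200.00 Cr) = 1,800.00 Cr + 28.7% × 8,613.00 Cr = 4,271.93 Cr
Transit Levy: 1.83% × 20,415.00 Cr = 373.59 Cr
Total: 4,271.93 Cr + 373.59 Cr = 4,645.52 Cr

4,645.52 Cr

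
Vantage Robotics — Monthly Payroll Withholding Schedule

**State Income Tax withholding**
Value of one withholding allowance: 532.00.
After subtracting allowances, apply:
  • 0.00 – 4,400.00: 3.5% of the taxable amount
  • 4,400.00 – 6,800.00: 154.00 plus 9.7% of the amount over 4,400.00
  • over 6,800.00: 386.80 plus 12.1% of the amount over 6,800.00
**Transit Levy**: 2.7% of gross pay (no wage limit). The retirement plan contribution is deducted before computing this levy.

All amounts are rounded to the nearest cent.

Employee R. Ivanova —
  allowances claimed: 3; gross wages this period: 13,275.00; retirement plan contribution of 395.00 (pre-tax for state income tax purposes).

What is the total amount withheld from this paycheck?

1,277.12

State Income Tax: taxable = 13,275.00 − 395.00 − 3×532.00 = 11,284.00
  386.80 + 12.1% × (11,284.00 − 6,800.00) = 386.80 + 12.1% × 4,484.00 = 929.36
Transit Levy: 2.7% × 12,880.00 = 347.76
Total: 929.36 + 347.76 = 1,277.12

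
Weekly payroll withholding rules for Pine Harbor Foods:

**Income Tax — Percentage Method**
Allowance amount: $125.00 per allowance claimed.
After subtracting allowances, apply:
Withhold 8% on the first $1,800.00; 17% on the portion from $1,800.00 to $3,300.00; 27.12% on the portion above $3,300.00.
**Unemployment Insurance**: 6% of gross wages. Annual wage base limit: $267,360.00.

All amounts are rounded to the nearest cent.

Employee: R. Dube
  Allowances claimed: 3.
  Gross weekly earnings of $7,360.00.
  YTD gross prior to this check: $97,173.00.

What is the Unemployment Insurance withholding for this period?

$441.60

Unemployment Insurance: 6% × $7,360.00 = $441.60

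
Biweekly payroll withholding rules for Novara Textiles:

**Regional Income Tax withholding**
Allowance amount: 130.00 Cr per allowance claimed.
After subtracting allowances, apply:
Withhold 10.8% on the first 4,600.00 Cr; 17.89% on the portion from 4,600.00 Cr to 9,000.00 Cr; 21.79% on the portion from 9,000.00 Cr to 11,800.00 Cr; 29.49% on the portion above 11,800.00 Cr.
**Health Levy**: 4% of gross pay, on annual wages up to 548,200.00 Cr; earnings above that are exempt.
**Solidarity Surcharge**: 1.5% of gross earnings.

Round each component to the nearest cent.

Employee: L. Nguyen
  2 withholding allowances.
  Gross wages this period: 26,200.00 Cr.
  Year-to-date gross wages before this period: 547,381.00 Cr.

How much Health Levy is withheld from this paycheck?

32.76 Cr

Health Levy: cap 548,200.00 Cr − YTD 547,381.00 Cr = 819.00 Cr subject; 4% × 819.00 Cr = 32.76 Cr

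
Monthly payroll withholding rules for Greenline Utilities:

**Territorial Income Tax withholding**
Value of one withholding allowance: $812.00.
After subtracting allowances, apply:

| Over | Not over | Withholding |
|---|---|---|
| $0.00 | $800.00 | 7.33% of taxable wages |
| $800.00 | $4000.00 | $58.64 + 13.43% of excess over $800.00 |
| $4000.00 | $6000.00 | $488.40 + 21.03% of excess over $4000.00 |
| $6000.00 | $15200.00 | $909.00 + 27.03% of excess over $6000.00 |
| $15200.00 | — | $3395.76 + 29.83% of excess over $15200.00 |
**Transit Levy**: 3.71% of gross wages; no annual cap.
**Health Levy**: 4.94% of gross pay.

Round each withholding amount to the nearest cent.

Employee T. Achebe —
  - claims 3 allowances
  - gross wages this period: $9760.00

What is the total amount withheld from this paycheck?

Territorial Income Tax: taxable = $9760.00 − 3×$812.00 = $7324.00
  $909.00 + 27.03% × ($7324.00 − $6000.00) = $909.00 + 27.03% × $1324.00 = $1266.88
Transit Levy: 3.71% × $9760.00 = $362.10
Health Levy: 4.94% × $9760.00 = $482.14
Total: $1266.88 + $362.10 + $482.14 = $2111.12

$2111.12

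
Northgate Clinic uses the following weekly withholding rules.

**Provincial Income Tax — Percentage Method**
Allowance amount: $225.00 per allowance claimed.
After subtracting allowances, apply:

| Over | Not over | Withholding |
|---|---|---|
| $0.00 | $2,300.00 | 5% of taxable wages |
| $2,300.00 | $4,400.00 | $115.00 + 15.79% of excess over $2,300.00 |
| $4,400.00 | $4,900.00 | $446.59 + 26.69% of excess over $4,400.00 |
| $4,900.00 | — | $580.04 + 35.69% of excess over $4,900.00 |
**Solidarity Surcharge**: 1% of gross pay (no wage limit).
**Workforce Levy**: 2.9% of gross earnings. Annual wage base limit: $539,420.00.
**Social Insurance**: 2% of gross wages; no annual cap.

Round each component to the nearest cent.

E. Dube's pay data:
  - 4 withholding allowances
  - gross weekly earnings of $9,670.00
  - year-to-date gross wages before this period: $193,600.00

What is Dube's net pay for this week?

$7,138.23

Provincial Income Tax: taxable = $9,670.00 − 4×$225.00 = $8,770.00
  $580.04 + 35.69% × ($8,770.00 − $4,900.00) = $580.04 + 35.69% × $3,870.00 = $1,961.24
Solidarity Surcharge: 1% × $9,670.00 = $96.70
Workforce Levy: 2.9% × $9,670.00 = $280.43
Social Insurance: 2% × $9,670.00 = $193.40
Total withheld: $1,961.24 + $96.70 + $280.43 + $193.40 = $2,531.77
Net pay: $9,670.00 − $2,531.77 = $7,138.23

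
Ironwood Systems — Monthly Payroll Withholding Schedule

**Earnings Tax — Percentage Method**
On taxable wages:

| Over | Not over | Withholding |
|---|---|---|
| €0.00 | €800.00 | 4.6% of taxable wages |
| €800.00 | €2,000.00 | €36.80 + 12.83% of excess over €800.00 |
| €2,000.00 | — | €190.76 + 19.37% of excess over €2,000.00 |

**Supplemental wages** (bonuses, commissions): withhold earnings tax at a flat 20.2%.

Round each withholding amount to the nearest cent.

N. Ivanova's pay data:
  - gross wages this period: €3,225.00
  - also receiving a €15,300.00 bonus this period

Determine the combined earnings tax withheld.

Earnings Tax: taxable = €3,225.00
  €190.76 + 19.37% × (€3,225.00 − €2,000.00) = €190.76 + 19.37% × €1,225.00 = €428.04
Supplemental (20.2% flat on bonus): 20.2% × €15,300.00 = €3,090.60
Total earnings tax: €428.04 + €3,090.60 = €3,518.64

€3,518.64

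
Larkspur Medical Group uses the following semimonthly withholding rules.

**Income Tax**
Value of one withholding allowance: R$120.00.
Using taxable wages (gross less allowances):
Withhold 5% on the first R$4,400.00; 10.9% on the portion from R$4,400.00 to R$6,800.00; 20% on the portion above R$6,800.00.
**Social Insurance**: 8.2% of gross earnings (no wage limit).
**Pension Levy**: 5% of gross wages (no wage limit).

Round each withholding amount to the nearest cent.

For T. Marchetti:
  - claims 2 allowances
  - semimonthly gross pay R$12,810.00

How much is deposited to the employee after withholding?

Income Tax: taxable = R$12,810.00 − 2×R$120.00 = R$12,570.00
  R$481.60 + 20% × (R$12,570.00 − R$6,800.00) = R$481.60 + 20% × R$5,770.00 = R$1,635.60
Social Insurance: 8.2% × R$12,810.00 = R$1,050.42
Pension Levy: 5% × R$12,810.00 = R$640.50
Total withheld: R$1,635.60 + R$1,050.42 + R$640.50 = R$3,326.52
Net pay: R$12,810.00 − R$3,326.52 = R$9,483.48

R$9,483.48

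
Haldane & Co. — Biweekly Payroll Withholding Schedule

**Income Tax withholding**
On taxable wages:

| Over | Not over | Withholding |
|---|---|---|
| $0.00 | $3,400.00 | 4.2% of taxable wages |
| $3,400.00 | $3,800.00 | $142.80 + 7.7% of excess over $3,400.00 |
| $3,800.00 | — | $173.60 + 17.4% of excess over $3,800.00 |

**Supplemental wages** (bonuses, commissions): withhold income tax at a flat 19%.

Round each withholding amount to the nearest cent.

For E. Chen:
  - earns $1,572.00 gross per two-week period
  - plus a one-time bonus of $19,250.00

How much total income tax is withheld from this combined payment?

Income Tax: taxable = $1,572.00
  4.2% × $1,572.00 = $66.02
Supplemental (19% flat on bonus): 19% × $19,250.00 = $3,657.50
Total income tax: $66.02 + $3,657.50 = $3,723.52

$3,723.52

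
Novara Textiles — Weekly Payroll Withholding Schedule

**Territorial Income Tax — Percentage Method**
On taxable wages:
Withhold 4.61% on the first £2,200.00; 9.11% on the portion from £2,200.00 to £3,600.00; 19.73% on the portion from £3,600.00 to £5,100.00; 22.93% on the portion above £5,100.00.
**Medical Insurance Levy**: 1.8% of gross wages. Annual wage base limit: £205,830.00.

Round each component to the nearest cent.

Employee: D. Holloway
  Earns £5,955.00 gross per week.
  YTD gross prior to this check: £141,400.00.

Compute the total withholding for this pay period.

Territorial Income Tax: taxable = £5,955.00
  £524.91 + 22.93% × (£5,955.00 − £5,100.00) = £524.91 + 22.93% × £855.00 = £720.96
Medical Insurance Levy: 1.8% × £5,955.00 = £107.19
Total: £720.96 + £107.19 = £828.15

£828.15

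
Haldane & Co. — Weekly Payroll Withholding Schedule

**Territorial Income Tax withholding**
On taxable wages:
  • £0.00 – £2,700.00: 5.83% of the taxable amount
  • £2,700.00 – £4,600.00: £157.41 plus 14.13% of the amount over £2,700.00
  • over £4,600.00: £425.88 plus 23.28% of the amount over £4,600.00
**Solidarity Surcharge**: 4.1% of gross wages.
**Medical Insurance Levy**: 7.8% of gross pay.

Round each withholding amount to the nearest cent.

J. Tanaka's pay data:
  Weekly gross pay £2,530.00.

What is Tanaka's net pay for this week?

£2,081.43

Territorial Income Tax: taxable = £2,530.00
  5.83% × £2,530.00 = £147.50
Solidarity Surcharge: 4.1% × £2,530.00 = £103.73
Medical Insurance Levy: 7.8% × £2,530.00 = £197.34
Total withheld: £147.50 + £103.73 + £197.34 = £448.57
Net pay: £2,530.00 − £448.57 = £2,081.43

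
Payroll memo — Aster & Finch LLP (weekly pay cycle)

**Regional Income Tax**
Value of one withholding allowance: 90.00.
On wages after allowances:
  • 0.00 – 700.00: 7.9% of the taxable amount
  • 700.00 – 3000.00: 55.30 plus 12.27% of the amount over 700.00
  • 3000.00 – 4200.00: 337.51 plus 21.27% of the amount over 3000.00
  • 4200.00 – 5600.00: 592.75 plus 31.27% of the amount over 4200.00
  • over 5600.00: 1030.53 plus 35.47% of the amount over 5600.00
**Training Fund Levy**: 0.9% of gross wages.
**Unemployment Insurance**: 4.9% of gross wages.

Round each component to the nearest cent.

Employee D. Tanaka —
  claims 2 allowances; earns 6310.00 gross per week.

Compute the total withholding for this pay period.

Regional Income Tax: taxable = 6310.00 − 2×90.00 = 6130.00
  1030.53 + 35.47% × (6130.00 − 5600.00) = 1030.53 + 35.47% × 530.00 = 1218.52
Training Fund Levy: 0.9% × 6310.00 = 56.79
Unemployment Insurance: 4.9% × 6310.00 = 309.19
Total: 1218.52 + 56.79 + 309.19 = 1584.50

1584.50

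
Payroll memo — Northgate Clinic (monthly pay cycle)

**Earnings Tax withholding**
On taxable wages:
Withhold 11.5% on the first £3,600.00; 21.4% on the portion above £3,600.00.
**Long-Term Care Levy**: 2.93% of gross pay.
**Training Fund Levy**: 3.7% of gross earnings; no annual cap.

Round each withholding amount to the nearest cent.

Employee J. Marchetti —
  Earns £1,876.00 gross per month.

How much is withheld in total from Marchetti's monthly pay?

Earnings Tax: taxable = £1,876.00
  11.5% × £1,876.00 = £215.74
Long-Term Care Levy: 2.93% × £1,876.00 = £54.97
Training Fund Levy: 3.7% × £1,876.00 = £69.41
Total: £215.74 + £54.97 + £69.41 = £340.12

£340.12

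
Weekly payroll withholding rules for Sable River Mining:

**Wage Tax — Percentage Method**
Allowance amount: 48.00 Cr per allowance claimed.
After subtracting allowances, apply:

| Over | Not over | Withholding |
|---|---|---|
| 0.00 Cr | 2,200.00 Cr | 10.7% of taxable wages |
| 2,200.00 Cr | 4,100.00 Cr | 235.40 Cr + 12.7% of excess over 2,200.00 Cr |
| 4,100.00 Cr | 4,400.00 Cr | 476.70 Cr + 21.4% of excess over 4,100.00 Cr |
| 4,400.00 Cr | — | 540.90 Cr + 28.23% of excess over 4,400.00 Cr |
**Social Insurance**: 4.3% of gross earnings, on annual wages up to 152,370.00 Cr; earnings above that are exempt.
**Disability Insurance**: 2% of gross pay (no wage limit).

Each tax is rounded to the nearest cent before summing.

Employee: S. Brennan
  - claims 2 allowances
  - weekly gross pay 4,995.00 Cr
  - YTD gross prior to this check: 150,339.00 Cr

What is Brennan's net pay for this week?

Wage Tax: taxable = 4,995.00 Cr − 2×48.00 Cr = 4,899.00 Cr
  540.90 Cr + 28.23% × (4,899.00 Cr − 4,400.00 Cr) = 540.90 Cr + 28.23% × 499.00 Cr = 681.77 Cr
Social Insurance: cap 152,370.00 Cr − YTD 150,339.00 Cr = 2,031.00 Cr subject; 4.3% × 2,031.00 Cr = 87.33 Cr
Disability Insurance: 2% × 4,995.00 Cr = 99.90 Cr
Total withheld: 681.77 Cr + 87.33 Cr + 99.90 Cr = 869.00 Cr
Net pay: 4,995.00 Cr − 869.00 Cr = 4,126.00 Cr

4,126.00 Cr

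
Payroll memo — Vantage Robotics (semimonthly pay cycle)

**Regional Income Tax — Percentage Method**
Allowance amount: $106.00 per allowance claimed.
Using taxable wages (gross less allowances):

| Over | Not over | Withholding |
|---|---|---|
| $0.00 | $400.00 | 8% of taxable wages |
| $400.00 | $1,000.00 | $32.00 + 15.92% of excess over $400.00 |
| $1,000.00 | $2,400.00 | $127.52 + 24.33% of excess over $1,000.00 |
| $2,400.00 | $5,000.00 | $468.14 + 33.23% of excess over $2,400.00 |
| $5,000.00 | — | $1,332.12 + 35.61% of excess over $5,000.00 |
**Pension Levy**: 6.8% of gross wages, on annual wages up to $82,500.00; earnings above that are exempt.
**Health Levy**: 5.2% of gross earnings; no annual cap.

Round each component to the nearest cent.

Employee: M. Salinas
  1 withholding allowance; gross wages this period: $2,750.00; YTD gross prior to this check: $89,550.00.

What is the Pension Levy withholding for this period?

Pension Levy: YTD $89,550.00 ≥ cap $82,500.00 → $0.00

$0.00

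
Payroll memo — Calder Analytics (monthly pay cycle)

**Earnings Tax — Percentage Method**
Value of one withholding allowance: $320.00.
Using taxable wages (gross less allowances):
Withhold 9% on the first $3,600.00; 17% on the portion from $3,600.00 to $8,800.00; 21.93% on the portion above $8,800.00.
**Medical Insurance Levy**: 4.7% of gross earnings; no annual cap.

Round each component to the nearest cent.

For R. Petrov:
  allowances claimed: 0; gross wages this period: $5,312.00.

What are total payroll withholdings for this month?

$864.70

Earnings Tax: taxable = $5,312.00
  $324.00 + 17% × ($5,312.00 − $3,600.00) = $324.00 + 17% × $1,712.00 = $615.04
Medical Insurance Levy: 4.7% × $5,312.00 = $249.66
Total: $615.04 + $249.66 = $864.70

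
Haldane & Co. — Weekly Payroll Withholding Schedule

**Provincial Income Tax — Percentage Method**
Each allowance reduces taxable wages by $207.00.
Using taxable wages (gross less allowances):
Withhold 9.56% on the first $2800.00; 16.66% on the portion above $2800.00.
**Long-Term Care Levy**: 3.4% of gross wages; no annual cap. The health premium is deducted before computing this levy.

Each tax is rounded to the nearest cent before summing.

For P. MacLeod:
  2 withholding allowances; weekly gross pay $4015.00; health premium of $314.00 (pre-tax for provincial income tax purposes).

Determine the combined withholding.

$474.64

Provincial Income Tax: taxable = $4015.00 − $314.00 − 2×$207.00 = $3287.00
  $267.68 + 16.66% × ($3287.00 − $2800.00) = $267.68 + 16.66% × $487.00 = $348.81
Long-Term Care Levy: 3.4% × $3701.00 = $125.83
Total: $348.81 + $125.83 = $474.64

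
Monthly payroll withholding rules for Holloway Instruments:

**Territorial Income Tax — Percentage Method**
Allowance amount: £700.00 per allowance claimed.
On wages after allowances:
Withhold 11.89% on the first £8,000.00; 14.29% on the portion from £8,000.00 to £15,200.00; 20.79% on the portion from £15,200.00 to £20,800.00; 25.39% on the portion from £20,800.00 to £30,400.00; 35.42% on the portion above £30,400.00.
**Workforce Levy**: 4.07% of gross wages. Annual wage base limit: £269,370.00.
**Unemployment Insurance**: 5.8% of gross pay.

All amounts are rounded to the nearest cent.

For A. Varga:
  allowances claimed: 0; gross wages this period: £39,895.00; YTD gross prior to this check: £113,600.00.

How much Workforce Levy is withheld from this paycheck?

Workforce Levy: 4.07% × £39,895.00 = £1,623.73

£1,623.73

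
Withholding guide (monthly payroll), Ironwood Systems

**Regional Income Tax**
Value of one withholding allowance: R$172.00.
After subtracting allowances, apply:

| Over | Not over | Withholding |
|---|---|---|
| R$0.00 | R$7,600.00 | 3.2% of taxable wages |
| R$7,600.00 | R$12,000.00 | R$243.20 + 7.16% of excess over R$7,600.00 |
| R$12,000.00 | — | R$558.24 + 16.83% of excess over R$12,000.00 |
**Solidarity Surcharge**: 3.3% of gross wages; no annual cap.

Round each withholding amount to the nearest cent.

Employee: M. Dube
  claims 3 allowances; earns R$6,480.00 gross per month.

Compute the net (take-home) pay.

Regional Income Tax: taxable = R$6,480.00 − 3×R$172.00 = R$5,964.00
  3.2% × R$5,964.00 = R$190.85
Solidarity Surcharge: 3.3% × R$6,480.00 = R$213.84
Total withheld: R$190.85 + R$213.84 = R$404.69
Net pay: R$6,480.00 − R$404.69 = R$6,075.31

R$6,075.31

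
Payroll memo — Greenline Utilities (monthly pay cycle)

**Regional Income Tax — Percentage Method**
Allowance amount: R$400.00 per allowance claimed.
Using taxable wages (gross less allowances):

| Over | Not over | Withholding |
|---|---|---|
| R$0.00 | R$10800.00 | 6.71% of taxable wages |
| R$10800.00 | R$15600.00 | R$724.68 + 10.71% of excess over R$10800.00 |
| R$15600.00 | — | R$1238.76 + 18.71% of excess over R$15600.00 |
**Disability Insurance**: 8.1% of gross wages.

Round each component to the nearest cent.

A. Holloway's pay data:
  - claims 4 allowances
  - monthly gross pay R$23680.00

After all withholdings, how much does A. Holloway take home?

R$19310.75

Regional Income Tax: taxable = R$23680.00 − 4×R$400.00 = R$22080.00
  R$1238.76 + 18.71% × (R$22080.00 − R$15600.00) = R$1238.76 + 18.71% × R$6480.00 = R$2451.17
Disability Insurance: 8.1% × R$23680.00 = R$1918.08
Total withheld: R$2451.17 + R$1918.08 = R$4369.25
Net pay: R$23680.00 − R$4369.25 = R$19310.75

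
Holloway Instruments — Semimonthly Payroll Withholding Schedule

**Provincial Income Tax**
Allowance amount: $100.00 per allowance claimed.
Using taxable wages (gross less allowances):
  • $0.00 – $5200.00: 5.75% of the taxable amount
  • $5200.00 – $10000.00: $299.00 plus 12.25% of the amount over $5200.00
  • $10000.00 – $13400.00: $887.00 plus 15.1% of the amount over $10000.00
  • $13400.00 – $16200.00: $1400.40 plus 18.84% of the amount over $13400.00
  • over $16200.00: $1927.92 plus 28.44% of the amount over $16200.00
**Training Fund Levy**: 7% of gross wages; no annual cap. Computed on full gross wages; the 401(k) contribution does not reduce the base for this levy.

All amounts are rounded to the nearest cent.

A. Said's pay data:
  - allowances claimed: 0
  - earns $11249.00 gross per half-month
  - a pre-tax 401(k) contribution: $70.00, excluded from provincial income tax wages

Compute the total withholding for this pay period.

$1852.46

Provincial Income Tax: taxable = $11249.00 − $70.00 = $11179.00
  $887.00 + 15.1% × ($11179.00 − $10000.00) = $887.00 + 15.1% × $1179.00 = $1065.03
Training Fund Levy: 7% × $11249.00 = $787.43
Total: $1065.03 + $787.43 = $1852.46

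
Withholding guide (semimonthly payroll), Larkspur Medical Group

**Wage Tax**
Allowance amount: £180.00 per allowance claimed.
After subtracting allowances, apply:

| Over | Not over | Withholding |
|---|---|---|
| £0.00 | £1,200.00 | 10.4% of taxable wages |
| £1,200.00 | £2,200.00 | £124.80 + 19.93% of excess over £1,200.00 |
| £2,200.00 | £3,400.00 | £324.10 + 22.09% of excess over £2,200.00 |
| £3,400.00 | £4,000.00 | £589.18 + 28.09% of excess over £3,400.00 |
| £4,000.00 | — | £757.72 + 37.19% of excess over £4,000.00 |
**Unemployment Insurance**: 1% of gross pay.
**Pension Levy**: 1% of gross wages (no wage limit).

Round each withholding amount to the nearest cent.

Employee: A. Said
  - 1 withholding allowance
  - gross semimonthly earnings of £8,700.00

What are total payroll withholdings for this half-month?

£2,612.71

Wage Tax: taxable = £8,700.00 − 1×£180.00 = £8,520.00
  £757.72 + 37.19% × (£8,520.00 − £4,000.00) = £757.72 + 37.19% × £4,520.00 = £2,438.71
Unemployment Insurance: 1% × £8,700.00 = £87.00
Pension Levy: 1% × £8,700.00 = £87.00
Total: £2,438.71 + £87.00 + £87.00 = £2,612.71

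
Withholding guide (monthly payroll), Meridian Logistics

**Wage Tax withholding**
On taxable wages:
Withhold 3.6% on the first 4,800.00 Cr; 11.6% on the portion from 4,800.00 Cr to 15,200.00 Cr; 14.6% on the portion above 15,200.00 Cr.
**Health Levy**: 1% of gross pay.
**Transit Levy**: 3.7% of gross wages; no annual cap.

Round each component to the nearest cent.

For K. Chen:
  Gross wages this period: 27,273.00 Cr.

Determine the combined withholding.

Wage Tax: taxable = 27,273.00 Cr
  1,379.20 Cr + 14.6% × (27,273.00 Cr − 15,200.00 Cr) = 1,379.20 Cr + 14.6% × 12,073.00 Cr = 3,141.86 Cr
Health Levy: 1% × 27,273.00 Cr = 272.73 Cr
Transit Levy: 3.7% × 27,273.00 Cr = 1,009.10 Cr
Total: 3,141.86 Cr + 272.73 Cr + 1,009.10 Cr = 4,423.69 Cr

4,423.69 Cr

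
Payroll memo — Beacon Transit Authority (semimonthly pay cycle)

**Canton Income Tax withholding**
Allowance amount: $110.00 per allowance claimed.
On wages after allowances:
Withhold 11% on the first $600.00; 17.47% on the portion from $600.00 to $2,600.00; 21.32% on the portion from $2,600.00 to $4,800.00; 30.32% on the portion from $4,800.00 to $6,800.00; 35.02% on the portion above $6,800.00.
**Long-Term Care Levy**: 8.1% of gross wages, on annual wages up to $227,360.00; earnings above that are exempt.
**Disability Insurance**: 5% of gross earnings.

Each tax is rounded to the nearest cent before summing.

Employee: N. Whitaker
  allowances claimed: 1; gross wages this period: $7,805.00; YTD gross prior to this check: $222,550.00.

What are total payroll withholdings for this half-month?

$2,584.13

Canton Income Tax: taxable = $7,805.00 − 1×$110.00 = $7,695.00
  $1,490.84 + 35.02% × ($7,695.00 − $6,800.00) = $1,490.84 + 35.02% × $895.00 = $1,804.27
Long-Term Care Levy: cap $227,360.00 − YTD $222,550.00 = $4,810.00 subject; 8.1% × $4,810.00 = $389.61
Disability Insurance: 5% × $7,805.00 = $390.25
Total: $1,804.27 + $389.61 + $390.25 = $2,584.13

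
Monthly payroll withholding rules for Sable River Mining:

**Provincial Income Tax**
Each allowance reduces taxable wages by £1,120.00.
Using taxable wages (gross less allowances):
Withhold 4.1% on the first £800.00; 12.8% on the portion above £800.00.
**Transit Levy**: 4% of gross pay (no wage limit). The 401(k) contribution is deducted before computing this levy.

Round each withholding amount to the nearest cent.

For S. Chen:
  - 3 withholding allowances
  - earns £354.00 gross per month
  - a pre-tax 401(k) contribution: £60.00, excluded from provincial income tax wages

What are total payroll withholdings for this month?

£11.76

Provincial Income Tax: taxable = £354.00 − £60.00 − 3×£1,120.00 = £-3,066.00
  Taxable ≤ 0 → £0.00
Transit Levy: 4% × £294.00 = £11.76
Total: £0.00 + £11.76 = £11.76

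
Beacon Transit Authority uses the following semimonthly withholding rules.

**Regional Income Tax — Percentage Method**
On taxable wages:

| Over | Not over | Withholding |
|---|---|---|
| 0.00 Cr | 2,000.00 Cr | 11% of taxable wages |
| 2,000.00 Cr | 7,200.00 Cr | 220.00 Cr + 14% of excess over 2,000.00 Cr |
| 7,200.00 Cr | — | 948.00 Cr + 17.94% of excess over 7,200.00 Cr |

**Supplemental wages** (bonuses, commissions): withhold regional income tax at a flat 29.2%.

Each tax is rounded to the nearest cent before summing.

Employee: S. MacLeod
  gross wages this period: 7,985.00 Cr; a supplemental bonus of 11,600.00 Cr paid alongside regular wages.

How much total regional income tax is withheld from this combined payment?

Regional Income Tax: taxable = 7,985.00 Cr
  948.00 Cr + 17.94% × (7,985.00 Cr − 7,200.00 Cr) = 948.00 Cr + 17.94% × 785.00 Cr = 1,088.83 Cr
Supplemental (29.2% flat on bonus): 29.2% × 11,600.00 Cr = 3,387.20 Cr
Total regional income tax: 1,088.83 Cr + 3,387.20 Cr = 4,476.03 Cr

4,476.03 Cr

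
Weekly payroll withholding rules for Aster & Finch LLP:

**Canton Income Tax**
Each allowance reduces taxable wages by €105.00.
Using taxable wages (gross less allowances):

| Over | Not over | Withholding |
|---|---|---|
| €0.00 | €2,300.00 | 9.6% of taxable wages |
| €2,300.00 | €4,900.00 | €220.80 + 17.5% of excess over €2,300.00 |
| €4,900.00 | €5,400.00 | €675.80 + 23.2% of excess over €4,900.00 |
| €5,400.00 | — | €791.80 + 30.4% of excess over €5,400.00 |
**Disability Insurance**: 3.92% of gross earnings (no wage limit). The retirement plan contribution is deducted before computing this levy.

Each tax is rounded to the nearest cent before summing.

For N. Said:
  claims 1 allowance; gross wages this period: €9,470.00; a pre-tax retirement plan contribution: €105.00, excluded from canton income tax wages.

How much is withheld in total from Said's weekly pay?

Canton Income Tax: taxable = €9,470.00 − €105.00 − 1×€105.00 = €9,260.00
  €791.80 + 30.4% × (€9,260.00 − €5,400.00) = €791.80 + 30.4% × €3,860.00 = €1,965.24
Disability Insurance: 3.92% × €9,365.00 = €367.11
Total: €1,965.24 + €367.11 = €2,332.35

€2,332.35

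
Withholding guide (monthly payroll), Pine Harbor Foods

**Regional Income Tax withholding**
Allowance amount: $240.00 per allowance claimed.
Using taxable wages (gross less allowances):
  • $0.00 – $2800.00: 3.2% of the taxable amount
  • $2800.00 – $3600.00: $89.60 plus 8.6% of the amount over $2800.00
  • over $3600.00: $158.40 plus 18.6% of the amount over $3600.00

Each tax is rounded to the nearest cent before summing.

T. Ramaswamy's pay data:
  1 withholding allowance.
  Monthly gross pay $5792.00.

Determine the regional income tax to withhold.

$521.47

Regional Income Tax: taxable = $5792.00 − 1×$240.00 = $5552.00
  $158.40 + 18.6% × ($5552.00 − $3600.00) = $158.40 + 18.6% × $1952.00 = $521.47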